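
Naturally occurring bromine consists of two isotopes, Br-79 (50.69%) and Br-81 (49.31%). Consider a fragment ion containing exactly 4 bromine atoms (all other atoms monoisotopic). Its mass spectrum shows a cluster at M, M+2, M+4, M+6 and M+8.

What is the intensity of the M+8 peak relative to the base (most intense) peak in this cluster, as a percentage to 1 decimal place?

(0.5069 + 0.4931)^4 gives M 0.0660, M+2 0.2569, M+4 0.3749, M+6 0.2431, M+8 0.0591; the largest is M+4.
P(M+4) = C(4,2) × 0.5069^2 × 0.4931^2 = 6 × 0.25694761 × 0.24314761 = 0.374857 (base)
P(M+8) = C(4,4) × 0.5069^0 × 0.4931^4 = 1 × 1.0000 × 0.05912076 = 0.059121
Relative intensity = 0.059121 / 0.374857 × 100 = 15.8

15.8%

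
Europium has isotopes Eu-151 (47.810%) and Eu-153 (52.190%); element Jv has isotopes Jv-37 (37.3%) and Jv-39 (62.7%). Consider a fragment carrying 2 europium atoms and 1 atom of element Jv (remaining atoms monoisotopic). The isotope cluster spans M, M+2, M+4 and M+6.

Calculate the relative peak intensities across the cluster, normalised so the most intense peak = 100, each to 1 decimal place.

20.6 : 79.5 : 100.0 : 41.2

Europium pattern (n=2): 0.22857961 : 0.49904078 : 0.27237961
Element Jv pattern (n=1): 0.3730 : 0.6270
Convolve the two distributions (both contribute in 2-u steps):
  M: 0.22857961×0.3730 = 0.085260
  M+2: 0.22857961×0.6270 + 0.49904078×0.3730 = 0.329462
  M+4: 0.49904078×0.6270 + 0.27237961×0.3730 = 0.414496
  M+6: 0.27237961×0.6270 = 0.170782
Scale to base peak (0.414496) = 100: 20.6 : 79.5 : 100.0 : 41.2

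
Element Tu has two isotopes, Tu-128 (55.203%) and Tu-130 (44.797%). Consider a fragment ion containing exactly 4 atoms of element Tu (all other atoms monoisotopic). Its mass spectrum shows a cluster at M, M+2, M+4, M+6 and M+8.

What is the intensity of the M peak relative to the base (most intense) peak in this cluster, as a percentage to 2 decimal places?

Binomial terms of (0.55203 + 0.44797)^4: M 0.0929, M+2 0.3014, M+4 0.3669, M+6 0.1985, M+8 0.0403 → M+4 is the base peak.
P(M+4) = C(4,2) × 0.55203^2 × 0.44797^2 = 6 × 0.30473712 × 0.20067712 = 0.366923 (base)
P(M) = C(4,0) × 0.55203^4 × 0.44797^0 = 1 × 0.09286471 × 1.0000 = 0.092865
Relative intensity = 0.092865 / 0.366923 × 100 = 25.31

25.31%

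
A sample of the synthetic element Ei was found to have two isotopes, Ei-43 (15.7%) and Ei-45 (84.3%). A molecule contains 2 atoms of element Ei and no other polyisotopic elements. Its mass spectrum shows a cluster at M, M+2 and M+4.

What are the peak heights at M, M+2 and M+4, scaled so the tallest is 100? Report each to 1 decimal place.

Each Ei atom is independently Ei-43 (p = 0.157) or Ei-45 (q = 0.843); the cluster is the binomial expansion (p + q)^2.
P(M) = 0.157^2 = 0.024649
P(M+2) = 2 × 0.157^1 × 0.843^1 = 0.264702
P(M+4) = 0.843^2 = 0.710649
The M+4 peak is largest (0.710649); scaling to 100 gives 3.5 : 37.2 : 100.0.

3.5 : 37.2 : 100.0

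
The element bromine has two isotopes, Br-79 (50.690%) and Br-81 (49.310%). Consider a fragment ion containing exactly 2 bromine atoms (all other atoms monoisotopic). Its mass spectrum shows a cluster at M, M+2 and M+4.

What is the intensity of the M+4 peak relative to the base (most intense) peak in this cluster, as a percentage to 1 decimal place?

Binomial terms of (0.50690 + 0.49310)^2: M 0.2569, M+2 0.4999, M+4 0.2431 → M+2 is the base peak.
P(M+2) = C(2,1) × 0.50690^1 × 0.49310^1 = 2 × 0.5069 × 0.4931 = 0.499905 (base)
P(M+4) = C(2,2) × 0.50690^0 × 0.49310^2 = 1 × 1.0000 × 0.24314761 = 0.243148
Relative intensity = 0.243148 / 0.499905 × 100 = 48.6

48.6%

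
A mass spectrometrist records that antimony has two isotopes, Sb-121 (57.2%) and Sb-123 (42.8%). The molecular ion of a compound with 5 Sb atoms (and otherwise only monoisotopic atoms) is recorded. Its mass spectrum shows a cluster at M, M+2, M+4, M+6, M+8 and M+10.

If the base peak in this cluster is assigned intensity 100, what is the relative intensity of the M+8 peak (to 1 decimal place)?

28.0

Binomial terms of (0.572 + 0.428)^5: M 0.0612, M+2 0.2291, M+4 0.3428, M+6 0.2565, M+8 0.0960, M+10 0.0144 → M+4 is the base peak.
P(M+4) = C(5,2) × 0.572^3 × 0.428^2 = 10 × 0.18714925 × 0.183184 = 0.342827 (base)
P(M+8) = C(5,4) × 0.572^1 × 0.428^4 = 5 × 0.5720 × 0.03355638 = 0.095971
Relative intensity = 0.095971 / 0.342827 × 100 = 28.0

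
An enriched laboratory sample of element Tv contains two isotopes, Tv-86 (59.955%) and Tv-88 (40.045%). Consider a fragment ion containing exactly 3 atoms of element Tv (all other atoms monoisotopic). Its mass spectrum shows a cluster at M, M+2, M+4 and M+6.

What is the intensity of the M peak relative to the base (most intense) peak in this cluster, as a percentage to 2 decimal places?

Binomial terms of (0.59955 + 0.40045)^3: M 0.2155, M+2 0.4318, M+4 0.2884, M+6 0.0642 → M+2 is the base peak.
P(M+2) = C(3,1) × 0.59955^2 × 0.40045^1 = 3 × 0.3594602 × 0.40045 = 0.431838 (base)
P(M) = C(3,0) × 0.59955^3 × 0.40045^0 = 1 × 0.21551436 × 1.0000 = 0.215514
Relative intensity = 0.215514 / 0.431838 × 100 = 49.91

49.91%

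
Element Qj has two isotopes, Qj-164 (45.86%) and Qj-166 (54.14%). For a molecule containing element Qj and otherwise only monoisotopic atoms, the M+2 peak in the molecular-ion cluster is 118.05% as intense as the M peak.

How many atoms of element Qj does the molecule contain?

With n Qj atoms, P(M+2)/P(M) = C(n,1)·p^(n−1)q / p^n = n·q/p = n · 0.5414/0.4586.
n = 1.1805 × 0.4586/0.5414 = 1.00 ≈ 1

1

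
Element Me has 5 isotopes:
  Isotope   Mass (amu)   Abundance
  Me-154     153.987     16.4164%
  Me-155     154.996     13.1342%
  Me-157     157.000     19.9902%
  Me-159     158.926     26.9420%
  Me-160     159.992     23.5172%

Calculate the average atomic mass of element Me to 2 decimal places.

Weight each isotope mass by its fractional abundance: 0.164164 × 153.987 + 0.131342 × 154.996 + 0.199902 × 157.000 + 0.269420 × 158.926 + 0.235172 × 159.992
= 25.2791 + 20.3575 + 31.3846 + 42.8178 + 37.6256 = 157.4646 amu

157.46 amu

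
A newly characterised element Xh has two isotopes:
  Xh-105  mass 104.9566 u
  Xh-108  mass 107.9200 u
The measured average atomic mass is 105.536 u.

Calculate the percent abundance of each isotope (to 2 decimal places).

Xh-105: 80.45%, Xh-108: 19.55%

Let x be the fractional abundance of Xh-105; then Xh-108 has abundance 1 − x.
104.9566·x + 107.9200·(1 − x) = 105.536
(104.9566 − 107.9200)·x = 105.536 − 107.9200
x = -2.3840 / -2.9634 = 0.80448 → 80.45% Xh-105, 19.55% Xh-108.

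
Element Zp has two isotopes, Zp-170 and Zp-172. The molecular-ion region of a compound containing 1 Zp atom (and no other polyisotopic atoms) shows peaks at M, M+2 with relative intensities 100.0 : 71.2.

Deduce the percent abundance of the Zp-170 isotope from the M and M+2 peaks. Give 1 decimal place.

Let p = fractional abundance of Zp-170. I(M+2)/I(M) = [C(1,1)·p^0·(1−p)] / p^1 = 1·(1−p)/p = 71.2/100.0 = 0.7120
(1−p)/p = 0.7120/1 = 0.7120  ⇒  p = 1/(1 + 0.7120) = 0.5841
Zp-170: 58.4%, Zp-172: 41.6%.

58.4%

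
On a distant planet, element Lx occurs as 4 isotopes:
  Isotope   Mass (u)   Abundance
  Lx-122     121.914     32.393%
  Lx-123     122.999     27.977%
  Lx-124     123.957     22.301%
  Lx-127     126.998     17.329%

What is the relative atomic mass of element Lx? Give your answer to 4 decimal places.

123.5542 u

The abundance-weighted mean is 0.32393 × 121.914 + 0.27977 × 122.999 + 0.22301 × 123.957 + 0.17329 × 126.998
= 39.49160 + 34.41143 + 27.64365 + 22.00748 = 123.55416 u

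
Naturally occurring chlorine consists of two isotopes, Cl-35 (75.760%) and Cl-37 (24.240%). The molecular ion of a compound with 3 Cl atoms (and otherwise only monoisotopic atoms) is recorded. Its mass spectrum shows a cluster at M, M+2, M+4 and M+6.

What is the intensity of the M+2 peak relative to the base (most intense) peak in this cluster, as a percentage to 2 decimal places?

95.99%

Binomial terms of (0.75760 + 0.24240)^3: M 0.4348, M+2 0.4174, M+4 0.1335, M+6 0.0142 → M is the base peak.
P(M) = C(3,0) × 0.75760^3 × 0.24240^0 = 1 × 0.4348304 × 1.0000 = 0.434830 (base)
P(M+2) = C(3,1) × 0.75760^2 × 0.24240^1 = 3 × 0.57395776 × 0.2424 = 0.417382
Relative intensity = 0.417382 / 0.434830 × 100 = 95.99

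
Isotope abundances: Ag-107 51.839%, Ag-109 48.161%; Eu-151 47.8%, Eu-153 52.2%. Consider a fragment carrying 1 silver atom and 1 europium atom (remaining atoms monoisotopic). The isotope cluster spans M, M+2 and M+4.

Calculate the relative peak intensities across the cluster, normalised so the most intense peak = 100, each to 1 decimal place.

Silver pattern (n=1): 0.51839 : 0.48161
Europium pattern (n=1): 0.4780 : 0.5220
Convolve the two distributions (both contribute in 2-u steps):
  M: 0.51839×0.4780 = 0.247790
  M+2: 0.51839×0.5220 + 0.48161×0.4780 = 0.500809
  M+4: 0.48161×0.5220 = 0.251400
Scale to base peak (0.500809) = 100: 49.5 : 100.0 : 50.2

49.5 : 100.0 : 50.2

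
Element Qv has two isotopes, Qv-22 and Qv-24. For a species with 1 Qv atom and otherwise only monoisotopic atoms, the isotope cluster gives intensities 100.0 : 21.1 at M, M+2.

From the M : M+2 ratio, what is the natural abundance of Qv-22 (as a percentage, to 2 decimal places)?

82.58%

Let p = fractional abundance of Qv-22. I(M+2)/I(M) = [C(1,1)·p^0·(1−p)] / p^1 = 1·(1−p)/p = 21.1/100.0 = 0.2110
(1−p)/p = 0.2110/1 = 0.2110  ⇒  p = 1/(1 + 0.2110) = 0.8258
Qv-22: 82.58%, Qv-24: 17.42%.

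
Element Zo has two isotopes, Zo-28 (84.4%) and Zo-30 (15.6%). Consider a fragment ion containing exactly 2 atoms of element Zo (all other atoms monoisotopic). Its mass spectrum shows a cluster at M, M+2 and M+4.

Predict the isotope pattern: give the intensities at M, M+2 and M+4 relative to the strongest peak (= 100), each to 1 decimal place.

100.0 : 37.0 : 3.4

The 2 Zo atoms are independent, so intensities follow the terms of (0.844 + 0.156)^2.
P(M) = 0.844^2 = 0.712336
P(M+2) = 2 × 0.844^1 × 0.156^1 = 0.263328
P(M+4) = 0.156^2 = 0.024336
The M peak is largest (0.712336); scaling to 100 gives 100.0 : 37.0 : 3.4.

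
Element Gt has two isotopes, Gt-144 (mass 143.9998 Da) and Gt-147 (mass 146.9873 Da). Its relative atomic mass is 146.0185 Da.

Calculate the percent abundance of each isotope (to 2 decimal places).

Gt-144: 32.43%, Gt-147: 67.57%

Writing the weighted mean with unknown fraction x of Gt-144:
143.9998·x + 146.9873·(1 − x) = 146.0185
(143.9998 − 146.9873)·x = 146.0185 − 146.9873
x = -0.9688 / -2.9875 = 0.32428 → 32.43% Gt-144, 67.57% Gt-147.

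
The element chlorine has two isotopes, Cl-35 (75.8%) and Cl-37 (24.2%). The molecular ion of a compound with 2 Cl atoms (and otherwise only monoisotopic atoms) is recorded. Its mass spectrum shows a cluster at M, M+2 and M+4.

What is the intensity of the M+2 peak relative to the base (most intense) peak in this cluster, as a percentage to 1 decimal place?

63.9%

Term probabilities: M 0.5746, M+2 0.3669, M+4 0.0586. Base peak = M.
P(M) = C(2,0) × 0.758^2 × 0.242^0 = 1 × 0.574564 × 1.0000 = 0.574564 (base)
P(M+2) = C(2,1) × 0.758^1 × 0.242^1 = 2 × 0.7580 × 0.2420 = 0.366872
Relative intensity = 0.366872 / 0.574564 × 100 = 63.9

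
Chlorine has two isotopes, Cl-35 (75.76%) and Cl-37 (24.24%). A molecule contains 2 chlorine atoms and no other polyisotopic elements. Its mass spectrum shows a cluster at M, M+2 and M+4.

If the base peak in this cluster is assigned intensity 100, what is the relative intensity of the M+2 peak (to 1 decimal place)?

64.0

(0.7576 + 0.2424)^2 gives M 0.5740, M+2 0.3673, M+4 0.0588; the largest is M.
P(M) = C(2,0) × 0.7576^2 × 0.2424^0 = 1 × 0.57395776 × 1.0000 = 0.573958 (base)
P(M+2) = C(2,1) × 0.7576^1 × 0.2424^1 = 2 × 0.7576 × 0.2424 = 0.367284
Relative intensity = 0.367284 / 0.573958 × 100 = 64.0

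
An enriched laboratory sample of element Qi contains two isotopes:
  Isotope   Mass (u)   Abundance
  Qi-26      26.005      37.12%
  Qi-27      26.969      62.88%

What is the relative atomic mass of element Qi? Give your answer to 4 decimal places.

26.6112 u

Average mass = Σ (abundance × isotope mass) = 0.3712 × 26.005 + 0.6288 × 26.969
= 9.65306 + 16.95811 = 26.61117 u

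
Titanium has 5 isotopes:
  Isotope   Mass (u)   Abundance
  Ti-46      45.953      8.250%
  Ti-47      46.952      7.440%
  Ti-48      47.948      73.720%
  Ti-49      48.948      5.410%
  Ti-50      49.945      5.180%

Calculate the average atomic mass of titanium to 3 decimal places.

Weight each isotope mass by its fractional abundance: 0.08250 × 45.953 + 0.07440 × 46.952 + 0.73720 × 47.948 + 0.05410 × 48.948 + 0.05180 × 49.945
= 3.7911 + 3.4932 + 35.3473 + 2.6481 + 2.5872 = 47.8669 u

47.867 u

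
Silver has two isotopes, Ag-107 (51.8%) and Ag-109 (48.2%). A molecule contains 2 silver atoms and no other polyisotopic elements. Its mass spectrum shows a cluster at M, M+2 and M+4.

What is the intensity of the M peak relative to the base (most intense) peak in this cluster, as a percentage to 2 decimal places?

53.73%

Binomial terms of (0.518 + 0.482)^2: M 0.2683, M+2 0.4994, M+4 0.2323 → M+2 is the base peak.
P(M+2) = C(2,1) × 0.518^1 × 0.482^1 = 2 × 0.5180 × 0.4820 = 0.499352 (base)
P(M) = C(2,0) × 0.518^2 × 0.482^0 = 1 × 0.268324 × 1.0000 = 0.268324
Relative intensity = 0.268324 / 0.499352 × 100 = 53.73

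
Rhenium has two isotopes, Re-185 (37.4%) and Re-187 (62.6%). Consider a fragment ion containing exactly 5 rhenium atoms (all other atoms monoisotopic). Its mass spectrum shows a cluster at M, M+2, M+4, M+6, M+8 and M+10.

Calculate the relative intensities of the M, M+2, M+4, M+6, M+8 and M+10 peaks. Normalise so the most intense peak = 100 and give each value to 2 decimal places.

2.13 : 17.85 : 59.74 : 100.00 : 83.69 : 28.02

The 5 Re atoms are independent, so intensities follow the terms of (0.374 + 0.626)^5.
P(M) = 0.374^5 = 0.007317
P(M+2) = 5 × 0.374^4 × 0.626^1 = 0.061239
P(M+4) = 10 × 0.374^3 × 0.626^2 = 0.205005
P(M+6) = 10 × 0.374^2 × 0.626^3 = 0.343136
P(M+8) = 5 × 0.374^1 × 0.626^4 = 0.287170
P(M+10) = 0.626^5 = 0.096133
The M+6 peak is largest (0.343136); scaling to 100 gives 2.13 : 17.85 : 59.74 : 100.00 : 83.69 : 28.02.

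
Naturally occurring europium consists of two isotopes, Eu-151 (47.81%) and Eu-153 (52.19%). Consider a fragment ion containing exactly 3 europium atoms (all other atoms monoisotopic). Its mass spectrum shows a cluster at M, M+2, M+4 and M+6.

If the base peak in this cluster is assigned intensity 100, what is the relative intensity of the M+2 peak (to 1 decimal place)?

91.6

Binomial terms of (0.4781 + 0.5219)^3: M 0.1093, M+2 0.3579, M+4 0.3907, M+6 0.1422 → M+4 is the base peak.
P(M+4) = C(3,2) × 0.4781^1 × 0.5219^2 = 3 × 0.4781 × 0.27237961 = 0.390674 (base)
P(M+2) = C(3,1) × 0.4781^2 × 0.5219^1 = 3 × 0.22857961 × 0.5219 = 0.357887
Relative intensity = 0.357887 / 0.390674 × 100 = 91.6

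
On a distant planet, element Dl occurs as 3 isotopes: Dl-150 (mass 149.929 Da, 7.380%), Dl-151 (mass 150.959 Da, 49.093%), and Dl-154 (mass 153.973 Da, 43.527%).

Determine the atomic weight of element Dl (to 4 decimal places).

152.1949 Da

Ar = Σ fᵢ·mᵢ = 0.07380 × 149.929 + 0.49093 × 150.959 + 0.43527 × 153.973
= 11.06476 + 74.11030 + 67.01983 = 152.19489 Da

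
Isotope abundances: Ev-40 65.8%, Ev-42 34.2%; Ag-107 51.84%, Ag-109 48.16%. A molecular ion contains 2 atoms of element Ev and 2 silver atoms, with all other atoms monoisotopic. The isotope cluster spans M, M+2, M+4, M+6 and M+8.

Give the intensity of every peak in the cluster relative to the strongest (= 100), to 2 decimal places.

32.63 : 94.55 : 100.00 : 45.65 : 7.61

Element Ev pattern (n=2): 0.432964 : 0.450072 : 0.116964
Silver pattern (n=2): 0.26873856 : 0.49932288 : 0.23193856
Convolve the two distributions (both contribute in 2-u steps):
  M: 0.432964×0.26873856 = 0.116354
  M+2: 0.432964×0.49932288 + 0.450072×0.26873856 = 0.337141
  M+4: 0.432964×0.23193856 + 0.450072×0.49932288 + 0.116964×0.26873856 = 0.356585
  M+6: 0.450072×0.23193856 + 0.116964×0.49932288 = 0.162792
  M+8: 0.116964×0.23193856 = 0.027128
Scale to base peak (0.356585) = 100: 32.63 : 94.55 : 100.00 : 45.65 : 7.61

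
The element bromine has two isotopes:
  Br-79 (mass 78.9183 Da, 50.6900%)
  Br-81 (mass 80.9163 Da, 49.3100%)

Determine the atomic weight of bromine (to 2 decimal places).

79.90 Da

Weight each isotope mass by its fractional abundance: 0.506900 × 78.9183 + 0.493100 × 80.9163
= 40.00369 + 39.89983 = 79.90352 Da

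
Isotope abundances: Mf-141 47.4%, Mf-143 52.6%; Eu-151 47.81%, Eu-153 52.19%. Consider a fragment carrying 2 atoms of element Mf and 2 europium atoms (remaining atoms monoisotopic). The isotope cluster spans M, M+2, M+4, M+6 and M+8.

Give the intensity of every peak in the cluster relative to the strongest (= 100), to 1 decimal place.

Element Mf pattern (n=2): 0.224676 : 0.498648 : 0.276676
Europium pattern (n=2): 0.22857961 : 0.49904078 : 0.27237961
Convolve the two distributions (both contribute in 2-u steps):
  M: 0.224676×0.22857961 = 0.051356
  M+2: 0.224676×0.49904078 + 0.498648×0.22857961 = 0.226103
  M+4: 0.224676×0.27237961 + 0.498648×0.49904078 + 0.276676×0.22857961 = 0.373285
  M+6: 0.498648×0.27237961 + 0.276676×0.49904078 = 0.273894
  M+8: 0.276676×0.27237961 = 0.075361
Scale to base peak (0.373285) = 100: 13.8 : 60.6 : 100.0 : 73.4 : 20.2

13.8 : 60.6 : 100.0 : 73.4 : 20.2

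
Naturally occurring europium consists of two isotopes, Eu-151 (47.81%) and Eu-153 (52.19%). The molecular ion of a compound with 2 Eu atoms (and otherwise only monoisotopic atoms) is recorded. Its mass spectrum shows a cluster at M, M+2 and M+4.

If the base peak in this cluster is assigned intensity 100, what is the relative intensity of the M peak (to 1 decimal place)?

45.8

Binomial terms of (0.4781 + 0.5219)^2: M 0.2286, M+2 0.4990, M+4 0.2724 → M+2 is the base peak.
P(M+2) = C(2,1) × 0.4781^1 × 0.5219^1 = 2 × 0.4781 × 0.5219 = 0.499041 (base)
P(M) = C(2,0) × 0.4781^2 × 0.5219^0 = 1 × 0.22857961 × 1.0000 = 0.228580
Relative intensity = 0.228580 / 0.499041 × 100 = 45.8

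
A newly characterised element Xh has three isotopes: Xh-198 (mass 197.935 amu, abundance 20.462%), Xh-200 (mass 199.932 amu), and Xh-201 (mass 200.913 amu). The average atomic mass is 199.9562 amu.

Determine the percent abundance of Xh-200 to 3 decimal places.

Let x and y be the fractions of Xh-200 and Xh-201. Then x + y = 1 − 0.20462 = 0.79538 and 199.932x + 200.913y = 199.9562 − 0.20462×197.935 = 159.4547403.
Substituting: 199.932x + 200.913(0.79538 − x) = 159.4547403
(199.932 − 200.913)x = -0.34744164  ⇒  x = 0.35417, y = 0.44121
Xh-200: 35.417%, Xh-201: 44.121%.

35.417%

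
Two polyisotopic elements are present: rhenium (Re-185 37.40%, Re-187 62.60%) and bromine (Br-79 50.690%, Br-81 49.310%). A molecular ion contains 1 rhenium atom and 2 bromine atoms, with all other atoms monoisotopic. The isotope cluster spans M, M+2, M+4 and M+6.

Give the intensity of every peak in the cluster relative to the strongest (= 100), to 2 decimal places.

23.79 : 86.12 : 100.00 : 37.69

Rhenium pattern (n=1): 0.3740 : 0.6260
Bromine pattern (n=2): 0.25694761 : 0.49990478 : 0.24314761
Convolve the two distributions (both contribute in 2-u steps):
  M: 0.3740×0.25694761 = 0.096098
  M+2: 0.3740×0.49990478 + 0.6260×0.25694761 = 0.347814
  M+4: 0.3740×0.24314761 + 0.6260×0.49990478 = 0.403878
  M+6: 0.6260×0.24314761 = 0.152210
Scale to base peak (0.403878) = 100: 23.79 : 86.12 : 100.00 : 37.69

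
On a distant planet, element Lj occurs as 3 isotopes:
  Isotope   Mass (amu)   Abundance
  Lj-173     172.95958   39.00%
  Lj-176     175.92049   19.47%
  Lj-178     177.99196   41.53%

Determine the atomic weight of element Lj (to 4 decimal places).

175.6260 amu

Ar = Σ fᵢ·mᵢ = 0.3900 × 172.95958 + 0.1947 × 175.92049 + 0.4153 × 177.99196
= 67.454236 + 34.251719 + 73.920061 = 175.626016 amu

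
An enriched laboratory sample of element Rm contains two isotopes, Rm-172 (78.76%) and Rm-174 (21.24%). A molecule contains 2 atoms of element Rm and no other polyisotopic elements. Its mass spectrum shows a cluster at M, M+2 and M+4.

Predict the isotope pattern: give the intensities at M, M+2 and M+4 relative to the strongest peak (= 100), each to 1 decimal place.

100.0 : 53.9 : 7.3

Expanding (0.7876 + 0.2124)^2:
P(M) = 0.7876^2 = 0.620314
P(M+2) = 2 × 0.7876^1 × 0.2124^1 = 0.334572
P(M+4) = 0.2124^2 = 0.045114
The M peak is largest (0.620314); scaling to 100 gives 100.0 : 53.9 : 7.3.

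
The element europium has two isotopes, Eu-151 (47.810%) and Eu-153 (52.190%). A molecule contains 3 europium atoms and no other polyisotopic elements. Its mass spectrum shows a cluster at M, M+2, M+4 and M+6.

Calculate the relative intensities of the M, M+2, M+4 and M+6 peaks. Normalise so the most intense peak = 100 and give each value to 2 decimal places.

27.97 : 91.61 : 100.00 : 36.39

The 3 Eu atoms are independent, so intensities follow the terms of (0.47810 + 0.52190)^3.
P(M) = 0.47810^3 = 0.109284
P(M+2) = 3 × 0.47810^2 × 0.52190^1 = 0.357887
P(M+4) = 3 × 0.47810^1 × 0.52190^2 = 0.390674
P(M+6) = 0.52190^3 = 0.142155
The M+4 peak is largest (0.390674); scaling to 100 gives 27.97 : 91.61 : 100.00 : 36.39.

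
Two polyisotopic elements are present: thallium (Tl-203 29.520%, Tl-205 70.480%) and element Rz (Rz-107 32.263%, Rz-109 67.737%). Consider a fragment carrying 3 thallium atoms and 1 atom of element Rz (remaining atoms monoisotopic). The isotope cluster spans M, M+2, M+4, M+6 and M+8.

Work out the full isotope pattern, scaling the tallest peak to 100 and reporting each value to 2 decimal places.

2.02 : 18.71 : 64.91 : 100.00 : 57.71

Thallium pattern (n=3): 0.02572463 : 0.18425524 : 0.43991564 : 0.35010449
Element Rz pattern (n=1): 0.32263 : 0.67737
Convolve the two distributions (both contribute in 2-u steps):
  M: 0.02572463×0.32263 = 0.008300
  M+2: 0.02572463×0.67737 + 0.18425524×0.32263 = 0.076871
  M+4: 0.18425524×0.67737 + 0.43991564×0.32263 = 0.266739
  M+6: 0.43991564×0.67737 + 0.35010449×0.32263 = 0.410940
  M+8: 0.35010449×0.67737 = 0.237150
Scale to base peak (0.410940) = 100: 2.02 : 18.71 : 64.91 : 100.00 : 57.71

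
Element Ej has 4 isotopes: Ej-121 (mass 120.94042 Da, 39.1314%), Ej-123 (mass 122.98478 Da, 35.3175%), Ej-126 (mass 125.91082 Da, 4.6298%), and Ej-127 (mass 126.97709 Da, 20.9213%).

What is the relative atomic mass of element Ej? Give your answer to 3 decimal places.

Average mass = Σ (abundance × isotope mass) = 0.391314 × 120.94042 + 0.353175 × 122.98478 + 0.046298 × 125.91082 + 0.209213 × 126.97709
= 47.325680 + 43.435150 + 5.829419 + 26.565258 = 123.155507 Da

123.156 Da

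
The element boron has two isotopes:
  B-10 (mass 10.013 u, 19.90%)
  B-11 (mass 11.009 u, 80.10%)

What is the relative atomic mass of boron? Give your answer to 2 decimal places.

10.81 u

Ar = Σ fᵢ·mᵢ = 0.1990 × 10.013 + 0.8010 × 11.009
= 1.9926 + 8.8182 = 10.8108 u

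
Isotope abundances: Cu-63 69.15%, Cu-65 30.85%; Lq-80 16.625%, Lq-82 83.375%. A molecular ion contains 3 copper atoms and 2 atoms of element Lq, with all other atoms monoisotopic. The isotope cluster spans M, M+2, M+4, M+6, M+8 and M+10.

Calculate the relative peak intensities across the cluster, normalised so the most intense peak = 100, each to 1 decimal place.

2.5 : 28.6 : 98.6 : 100.0 : 40.0 : 5.6

Copper pattern (n=3): 0.33065611 : 0.44254842 : 0.19743483 : 0.02936064
Element Lq pattern (n=2): 0.02763906 : 0.27722188 : 0.69513906
Convolve the two distributions (both contribute in 2-u steps):
  M: 0.33065611×0.02763906 = 0.009139
  M+2: 0.33065611×0.27722188 + 0.44254842×0.02763906 = 0.103897
  M+4: 0.33065611×0.69513906 + 0.44254842×0.27722188 + 0.19743483×0.02763906 = 0.357993
  M+6: 0.44254842×0.69513906 + 0.19743483×0.27722188 + 0.02936064×0.02763906 = 0.363177
  M+8: 0.19743483×0.69513906 + 0.02936064×0.27722188 = 0.145384
  M+10: 0.02936064×0.69513906 = 0.020410
Scale to base peak (0.363177) = 100: 2.5 : 28.6 : 98.6 : 100.0 : 40.0 : 5.6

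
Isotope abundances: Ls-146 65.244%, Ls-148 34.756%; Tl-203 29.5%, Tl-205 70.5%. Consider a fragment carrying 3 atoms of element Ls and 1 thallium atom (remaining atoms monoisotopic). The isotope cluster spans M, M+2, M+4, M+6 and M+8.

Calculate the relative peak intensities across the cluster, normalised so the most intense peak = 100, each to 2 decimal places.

21.41 : 85.38 : 100.00 : 46.80 : 7.74

Element Ls pattern (n=3): 0.27772932 : 0.44384589 : 0.23644025 : 0.04198454
Thallium pattern (n=1): 0.2950 : 0.7050
Convolve the two distributions (both contribute in 2-u steps):
  M: 0.27772932×0.2950 = 0.081930
  M+2: 0.27772932×0.7050 + 0.44384589×0.2950 = 0.326734
  M+4: 0.44384589×0.7050 + 0.23644025×0.2950 = 0.382661
  M+6: 0.23644025×0.7050 + 0.04198454×0.2950 = 0.179076
  M+8: 0.04198454×0.7050 = 0.029599
Scale to base peak (0.382661) = 100: 21.41 : 85.38 : 100.00 : 46.80 : 7.74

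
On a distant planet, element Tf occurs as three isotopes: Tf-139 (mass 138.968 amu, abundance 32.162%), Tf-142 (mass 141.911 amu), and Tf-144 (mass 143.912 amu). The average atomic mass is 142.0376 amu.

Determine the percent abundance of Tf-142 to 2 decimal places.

14.21%

The remaining 67.838% is split between Tf-142 (fraction x) and Tf-144 (fraction 0.67838 − x).
Substituting: 141.911x + 143.912(0.67838 − x) = 97.34271184
(141.911 − 143.912)x = -0.28431072  ⇒  x = 0.14208, y = 0.53630
Tf-142: 14.21%, Tf-144: 53.63%.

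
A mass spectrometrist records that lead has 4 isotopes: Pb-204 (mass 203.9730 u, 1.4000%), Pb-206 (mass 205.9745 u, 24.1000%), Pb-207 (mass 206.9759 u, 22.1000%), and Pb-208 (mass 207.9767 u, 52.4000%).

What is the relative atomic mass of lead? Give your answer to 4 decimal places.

Average mass = Σ (abundance × isotope mass) = 0.014000 × 203.9730 + 0.241000 × 205.9745 + 0.221000 × 206.9759 + 0.524000 × 207.9767
= 2.85562 + 49.63985 + 45.74167 + 108.97979 = 207.21693 u

207.2169 u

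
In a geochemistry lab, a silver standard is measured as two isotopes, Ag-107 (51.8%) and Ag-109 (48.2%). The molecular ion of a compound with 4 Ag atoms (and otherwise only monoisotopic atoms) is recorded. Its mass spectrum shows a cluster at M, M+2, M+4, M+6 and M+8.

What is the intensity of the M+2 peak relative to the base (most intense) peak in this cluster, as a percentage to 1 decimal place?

71.6%

Binomial terms of (0.518 + 0.482)^4: M 0.0720, M+2 0.2680, M+4 0.3740, M+6 0.2320, M+8 0.0540 → M+4 is the base peak.
P(M+4) = C(4,2) × 0.518^2 × 0.482^2 = 6 × 0.268324 × 0.232324 = 0.374029 (base)
P(M+2) = C(4,1) × 0.518^3 × 0.482^1 = 4 × 0.13899183 × 0.4820 = 0.267976
Relative intensity = 0.267976 / 0.374029 × 100 = 71.6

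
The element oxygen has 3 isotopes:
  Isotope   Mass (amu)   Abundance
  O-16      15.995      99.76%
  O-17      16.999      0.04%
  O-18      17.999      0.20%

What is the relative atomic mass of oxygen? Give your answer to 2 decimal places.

The abundance-weighted mean is 0.9976 × 15.995 + 0.0004 × 16.999 + 0.0020 × 17.999
= 15.9566 + 0.0068 + 0.0360 = 15.9994 amu

16.00 amu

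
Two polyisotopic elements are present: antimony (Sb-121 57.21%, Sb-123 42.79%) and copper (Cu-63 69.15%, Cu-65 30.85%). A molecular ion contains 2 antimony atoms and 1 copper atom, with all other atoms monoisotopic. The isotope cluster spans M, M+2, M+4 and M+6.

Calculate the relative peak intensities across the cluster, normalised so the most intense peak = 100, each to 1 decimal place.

51.5 : 100.0 : 63.2 : 12.9

Antimony pattern (n=2): 0.32729841 : 0.48960318 : 0.18309841
Copper pattern (n=1): 0.6915 : 0.3085
Convolve the two distributions (both contribute in 2-u steps):
  M: 0.32729841×0.6915 = 0.226327
  M+2: 0.32729841×0.3085 + 0.48960318×0.6915 = 0.439532
  M+4: 0.48960318×0.3085 + 0.18309841×0.6915 = 0.277655
  M+6: 0.18309841×0.3085 = 0.056486
Scale to base peak (0.439532) = 100: 51.5 : 100.0 : 63.2 : 12.9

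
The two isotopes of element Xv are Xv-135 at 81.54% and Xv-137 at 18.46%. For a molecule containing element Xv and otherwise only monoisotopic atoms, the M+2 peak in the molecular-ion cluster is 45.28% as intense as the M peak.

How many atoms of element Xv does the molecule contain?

2

The M+2/M ratio from n Xv atoms is n · q/p = n · 0.1846/0.8154.
n = 0.4528 × 0.8154/0.1846 = 2.00 ≈ 2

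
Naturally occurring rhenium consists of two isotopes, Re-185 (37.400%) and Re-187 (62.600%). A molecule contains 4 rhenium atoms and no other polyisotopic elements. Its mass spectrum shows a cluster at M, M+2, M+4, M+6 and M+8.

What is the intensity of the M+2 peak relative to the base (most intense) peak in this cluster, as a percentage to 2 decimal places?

Term probabilities: M 0.0196, M+2 0.1310, M+4 0.3289, M+6 0.3670, M+8 0.1536. Base peak = M+6.
P(M+6) = C(4,3) × 0.37400^1 × 0.62600^3 = 4 × 0.3740 × 0.24531438 = 0.366990 (base)
P(M+2) = C(4,1) × 0.37400^3 × 0.62600^1 = 4 × 0.05231362 × 0.6260 = 0.130993
Relative intensity = 0.130993 / 0.366990 × 100 = 35.69

35.69%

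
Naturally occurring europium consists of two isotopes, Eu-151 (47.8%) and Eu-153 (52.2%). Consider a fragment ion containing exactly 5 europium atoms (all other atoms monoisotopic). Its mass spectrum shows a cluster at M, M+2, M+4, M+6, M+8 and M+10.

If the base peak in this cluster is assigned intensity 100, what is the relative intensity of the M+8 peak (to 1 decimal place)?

54.6

Binomial terms of (0.478 + 0.522)^5: M 0.0250, M+2 0.1363, M+4 0.2976, M+6 0.3250, M+8 0.1775, M+10 0.0388 → M+6 is the base peak.
P(M+6) = C(5,3) × 0.478^2 × 0.522^3 = 10 × 0.228484 × 0.14223665 = 0.324988 (base)
P(M+8) = C(5,4) × 0.478^1 × 0.522^4 = 5 × 0.4780 × 0.07424753 = 0.177452
Relative intensity = 0.177452 / 0.324988 × 100 = 54.6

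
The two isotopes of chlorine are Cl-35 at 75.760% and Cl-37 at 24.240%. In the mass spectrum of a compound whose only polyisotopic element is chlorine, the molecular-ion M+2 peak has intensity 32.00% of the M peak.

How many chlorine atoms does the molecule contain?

1

The M+2/M ratio from n Cl atoms is n · q/p = n · 0.24240/0.75760.
n = 0.3200 × 0.75760/0.24240 = 1.00 ≈ 1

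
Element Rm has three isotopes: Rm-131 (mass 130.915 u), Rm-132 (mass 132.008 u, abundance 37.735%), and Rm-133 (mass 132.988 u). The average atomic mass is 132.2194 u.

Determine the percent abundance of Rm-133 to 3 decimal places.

Let x and y be the fractions of Rm-131 and Rm-133. Then x + y = 1 − 0.37735 = 0.62265 and 130.915x + 132.988y = 132.2194 − 0.37735×132.008 = 82.4061812.
Substituting: 130.915x + 132.988(0.62265 − x) = 82.4061812
(130.915 − 132.988)x = -0.398797  ⇒  x = 0.19238, y = 0.43027
Rm-131: 19.238%, Rm-133: 43.027%.

43.027%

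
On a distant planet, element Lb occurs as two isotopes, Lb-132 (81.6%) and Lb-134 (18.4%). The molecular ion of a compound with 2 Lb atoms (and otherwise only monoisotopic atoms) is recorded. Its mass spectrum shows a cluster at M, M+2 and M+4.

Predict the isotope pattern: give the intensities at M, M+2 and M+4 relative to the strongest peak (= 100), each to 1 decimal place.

100.0 : 45.1 : 5.1

Expanding (0.816 + 0.184)^2:
P(M) = 0.816^2 = 0.665856
P(M+2) = 2 × 0.816^1 × 0.184^1 = 0.300288
P(M+4) = 0.184^2 = 0.033856
The M peak is largest (0.665856); scaling to 100 gives 100.0 : 45.1 : 5.1.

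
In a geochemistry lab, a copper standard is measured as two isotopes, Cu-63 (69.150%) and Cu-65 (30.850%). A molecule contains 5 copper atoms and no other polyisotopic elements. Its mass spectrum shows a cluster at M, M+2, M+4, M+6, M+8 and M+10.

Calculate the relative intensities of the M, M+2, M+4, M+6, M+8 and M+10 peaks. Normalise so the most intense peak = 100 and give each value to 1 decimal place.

The 5 Cu atoms are independent, so intensities follow the terms of (0.69150 + 0.30850)^5.
P(M) = 0.69150^5 = 0.158111
P(M+2) = 5 × 0.69150^4 × 0.30850^1 = 0.352691
P(M+4) = 10 × 0.69150^3 × 0.30850^2 = 0.314693
P(M+6) = 10 × 0.69150^2 × 0.30850^3 = 0.140394
P(M+8) = 5 × 0.69150^1 × 0.30850^4 = 0.031317
P(M+10) = 0.30850^5 = 0.002794
The M+2 peak is largest (0.352691); scaling to 100 gives 44.8 : 100.0 : 89.2 : 39.8 : 8.9 : 0.8.

44.8 : 100.0 : 89.2 : 39.8 : 8.9 : 0.8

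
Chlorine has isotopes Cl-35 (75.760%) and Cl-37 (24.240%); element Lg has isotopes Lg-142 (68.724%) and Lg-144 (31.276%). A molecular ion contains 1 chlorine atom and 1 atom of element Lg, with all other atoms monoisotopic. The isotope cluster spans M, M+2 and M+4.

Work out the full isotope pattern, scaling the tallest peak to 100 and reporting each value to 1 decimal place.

100.0 : 77.5 : 14.6

Chlorine pattern (n=1): 0.7576 : 0.2424
Element Lg pattern (n=1): 0.68724 : 0.31276
Convolve the two distributions (both contribute in 2-u steps):
  M: 0.7576×0.68724 = 0.520653
  M+2: 0.7576×0.31276 + 0.2424×0.68724 = 0.403534
  M+4: 0.2424×0.31276 = 0.075813
Scale to base peak (0.520653) = 100: 100.0 : 77.5 : 14.6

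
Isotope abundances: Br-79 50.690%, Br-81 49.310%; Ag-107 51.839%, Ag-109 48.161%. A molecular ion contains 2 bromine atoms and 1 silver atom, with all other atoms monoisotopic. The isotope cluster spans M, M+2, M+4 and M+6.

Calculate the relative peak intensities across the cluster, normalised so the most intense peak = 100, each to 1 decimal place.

34.8 : 100.0 : 95.8 : 30.6

Bromine pattern (n=2): 0.25694761 : 0.49990478 : 0.24314761
Silver pattern (n=1): 0.51839 : 0.48161
Convolve the two distributions (both contribute in 2-u steps):
  M: 0.25694761×0.51839 = 0.133199
  M+2: 0.25694761×0.48161 + 0.49990478×0.51839 = 0.382894
  M+4: 0.49990478×0.48161 + 0.24314761×0.51839 = 0.366804
  M+6: 0.24314761×0.48161 = 0.117102
Scale to base peak (0.382894) = 100: 34.8 : 100.0 : 95.8 : 30.6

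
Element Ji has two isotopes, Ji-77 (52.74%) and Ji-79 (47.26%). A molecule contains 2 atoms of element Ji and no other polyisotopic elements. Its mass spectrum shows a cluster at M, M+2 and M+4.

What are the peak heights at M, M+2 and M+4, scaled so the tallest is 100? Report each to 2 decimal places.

Expanding (0.5274 + 0.4726)^2:
P(M) = 0.5274^2 = 0.278151
P(M+2) = 2 × 0.5274^1 × 0.4726^1 = 0.498498
P(M+4) = 0.4726^2 = 0.223351
The M+2 peak is largest (0.498498); scaling to 100 gives 55.80 : 100.00 : 44.80.

55.80 : 100.00 : 44.80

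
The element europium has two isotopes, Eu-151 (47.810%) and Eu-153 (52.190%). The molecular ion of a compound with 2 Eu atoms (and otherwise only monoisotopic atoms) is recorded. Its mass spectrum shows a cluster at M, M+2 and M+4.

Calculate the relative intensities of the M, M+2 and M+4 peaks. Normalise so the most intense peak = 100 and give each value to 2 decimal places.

The 2 Eu atoms are independent, so intensities follow the terms of (0.47810 + 0.52190)^2.
P(M) = 0.47810^2 = 0.228580
P(M+2) = 2 × 0.47810^1 × 0.52190^1 = 0.499041
P(M+4) = 0.52190^2 = 0.272380
The M+2 peak is largest (0.499041); scaling to 100 gives 45.80 : 100.00 : 54.58.

45.80 : 100.00 : 54.58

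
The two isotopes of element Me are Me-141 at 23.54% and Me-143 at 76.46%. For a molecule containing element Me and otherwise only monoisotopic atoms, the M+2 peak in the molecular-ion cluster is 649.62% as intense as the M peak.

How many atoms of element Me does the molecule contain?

For n independent Me atoms, I(M+2)/I(M) = n · (abundance Me-143) / (abundance Me-141) = n · 0.7646/0.2354.
n = 6.4962 × 0.2354/0.7646 = 2.00 ≈ 2

2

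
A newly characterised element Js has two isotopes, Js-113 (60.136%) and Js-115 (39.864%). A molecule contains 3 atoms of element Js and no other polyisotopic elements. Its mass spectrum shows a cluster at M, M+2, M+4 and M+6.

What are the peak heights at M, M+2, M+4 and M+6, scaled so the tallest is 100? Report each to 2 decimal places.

Expanding (0.60136 + 0.39864)^3:
P(M) = 0.60136^3 = 0.217472
P(M+2) = 3 × 0.60136^2 × 0.39864^1 = 0.432485
P(M+4) = 3 × 0.60136^1 × 0.39864^2 = 0.286693
P(M+6) = 0.39864^3 = 0.063349
The M+2 peak is largest (0.432485); scaling to 100 gives 50.28 : 100.00 : 66.29 : 14.65.

50.28 : 100.00 : 66.29 : 14.65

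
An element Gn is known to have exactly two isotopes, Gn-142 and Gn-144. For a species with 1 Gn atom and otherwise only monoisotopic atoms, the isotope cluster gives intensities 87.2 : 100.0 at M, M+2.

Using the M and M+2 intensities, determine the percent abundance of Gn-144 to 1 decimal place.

If p is the fraction of Gn that is Gn-142, then I(M+2)/I(M) = [C(1,1)·p^0·(1−p)] / p^1 = 1·(1−p)/p = 100.0/87.2 = 1.1468
(1−p)/p = 1.1468/1 = 1.1468  ⇒  p = 1/(1 + 1.1468) = 0.4658
Gn-142: 46.6%, Gn-144: 53.4%.

53.4%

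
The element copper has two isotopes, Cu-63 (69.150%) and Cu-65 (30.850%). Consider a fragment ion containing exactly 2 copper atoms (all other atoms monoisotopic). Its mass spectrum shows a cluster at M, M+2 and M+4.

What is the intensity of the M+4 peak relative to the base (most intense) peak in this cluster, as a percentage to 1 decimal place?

Binomial terms of (0.69150 + 0.30850)^2: M 0.4782, M+2 0.4267, M+4 0.0952 → M is the base peak.
P(M) = C(2,0) × 0.69150^2 × 0.30850^0 = 1 × 0.47817225 × 1.0000 = 0.478172 (base)
P(M+4) = C(2,2) × 0.69150^0 × 0.30850^2 = 1 × 1.0000 × 0.09517225 = 0.095172
Relative intensity = 0.095172 / 0.478172 × 100 = 19.9

19.9%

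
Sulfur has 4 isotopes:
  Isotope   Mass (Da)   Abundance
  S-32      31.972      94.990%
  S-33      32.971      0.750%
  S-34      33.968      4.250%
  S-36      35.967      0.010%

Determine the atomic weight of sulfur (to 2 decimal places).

32.06 Da

Ar = Σ fᵢ·mᵢ = 0.94990 × 31.972 + 0.00750 × 32.971 + 0.04250 × 33.968 + 0.00010 × 35.967
= 30.3702 + 0.2473 + 1.4436 + 0.0036 = 32.0647 Da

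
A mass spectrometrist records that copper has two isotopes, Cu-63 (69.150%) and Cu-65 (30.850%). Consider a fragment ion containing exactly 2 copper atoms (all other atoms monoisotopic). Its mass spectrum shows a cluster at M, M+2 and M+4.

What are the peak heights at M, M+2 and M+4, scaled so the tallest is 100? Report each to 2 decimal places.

100.00 : 89.23 : 19.90

Expanding (0.69150 + 0.30850)^2:
P(M) = 0.69150^2 = 0.478172
P(M+2) = 2 × 0.69150^1 × 0.30850^1 = 0.426656
P(M+4) = 0.30850^2 = 0.095172
The M peak is largest (0.478172); scaling to 100 gives 100.00 : 89.23 : 19.90.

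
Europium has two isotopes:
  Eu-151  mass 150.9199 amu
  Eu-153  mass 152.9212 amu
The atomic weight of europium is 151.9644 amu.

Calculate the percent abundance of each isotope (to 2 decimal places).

Eu-151: 47.81%, Eu-153: 52.19%

Writing the weighted mean with unknown fraction x of Eu-151:
150.9199·x + 152.9212·(1 − x) = 151.9644
(150.9199 − 152.9212)·x = 151.9644 − 152.9212
x = -0.9568 / -2.0013 = 0.47809 → 47.81% Eu-151, 52.19% Eu-153.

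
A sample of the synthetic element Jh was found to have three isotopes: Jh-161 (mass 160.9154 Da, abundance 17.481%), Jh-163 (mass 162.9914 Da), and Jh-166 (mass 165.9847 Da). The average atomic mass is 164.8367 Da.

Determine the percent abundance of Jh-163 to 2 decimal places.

8.75%

The remaining 82.519% is split between Jh-163 (fraction x) and Jh-166 (fraction 0.82519 − x).
Substituting: 162.9914x + 165.9847(0.82519 − x) = 136.707078926
(162.9914 − 165.9847)x = -0.261835667  ⇒  x = 0.08747, y = 0.73772
Jh-163: 8.75%, Jh-166: 73.77%.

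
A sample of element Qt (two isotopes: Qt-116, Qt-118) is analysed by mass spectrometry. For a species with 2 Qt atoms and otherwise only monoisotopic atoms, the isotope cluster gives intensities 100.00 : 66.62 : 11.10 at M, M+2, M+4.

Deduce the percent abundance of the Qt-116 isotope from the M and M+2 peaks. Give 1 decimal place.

75.0%

If p is the fraction of Qt that is Qt-116, then I(M+2)/I(M) = [C(2,1)·p^1·(1−p)] / p^2 = 2·(1−p)/p = 66.62/100.00 = 0.6662
(1−p)/p = 0.6662/2 = 0.3331  ⇒  p = 1/(1 + 0.3331) = 0.7501
Qt-116: 75.0%, Qt-118: 25.0%.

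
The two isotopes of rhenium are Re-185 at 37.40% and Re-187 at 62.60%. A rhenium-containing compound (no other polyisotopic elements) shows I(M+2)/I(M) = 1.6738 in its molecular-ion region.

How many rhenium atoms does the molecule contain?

For n independent Re atoms, I(M+2)/I(M) = n · (abundance Re-187) / (abundance Re-185) = n · 0.6260/0.3740.
n = 1.6738 × 0.3740/0.6260 = 1.00 ≈ 1

1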